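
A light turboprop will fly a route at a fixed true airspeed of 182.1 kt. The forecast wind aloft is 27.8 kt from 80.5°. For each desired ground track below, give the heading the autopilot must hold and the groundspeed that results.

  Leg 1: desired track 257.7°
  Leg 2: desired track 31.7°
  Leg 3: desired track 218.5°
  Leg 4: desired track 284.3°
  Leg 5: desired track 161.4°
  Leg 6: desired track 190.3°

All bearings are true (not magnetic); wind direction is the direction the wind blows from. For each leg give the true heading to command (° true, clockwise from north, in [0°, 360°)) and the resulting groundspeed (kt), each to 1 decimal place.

Leg 1: heading=257.3°, groundspeed=209.9 kt
Leg 2: heading=38.3°, groundspeed=162.6 kt
Leg 3: heading=212.6°, groundspeed=201.8 kt
Leg 4: heading=287.8°, groundspeed=207.2 kt
Leg 5: heading=152.7°, groundspeed=175.6 kt
Leg 6: heading=182.0°, groundspeed=189.6 kt

Leg 1: desired track 257.7°; wind correction -0.4° → command heading 257.3°, groundspeed 209.9 kt
Leg 2: desired track 31.7°; wind correction +6.6° → command heading 38.3°, groundspeed 162.6 kt
Leg 3: desired track 218.5°; wind correction -5.9° → command heading 212.6°, groundspeed 201.8 kt
Leg 4: desired track 284.3°; wind correction +3.5° → command heading 287.8°, groundspeed 207.2 kt
Leg 5: desired track 161.4°; wind correction -8.7° → command heading 152.7°, groundspeed 175.6 kt
Leg 6: desired track 190.3°; wind correction -8.3° → command heading 182.0°, groundspeed 189.6 kt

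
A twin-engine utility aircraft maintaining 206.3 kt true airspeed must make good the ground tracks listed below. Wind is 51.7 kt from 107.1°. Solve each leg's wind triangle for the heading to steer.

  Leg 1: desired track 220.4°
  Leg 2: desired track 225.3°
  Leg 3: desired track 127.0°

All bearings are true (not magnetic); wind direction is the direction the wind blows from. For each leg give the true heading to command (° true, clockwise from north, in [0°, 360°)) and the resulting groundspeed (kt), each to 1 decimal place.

Leg 1: desired track 220.4°; wind correction -13.3° → command heading 207.1°, groundspeed 221.2 kt
Leg 2: desired track 225.3°; wind correction -12.8° → command heading 212.5°, groundspeed 225.6 kt
Leg 3: desired track 127.0°; wind correction -4.9° → command heading 122.1°, groundspeed 156.9 kt

Leg 1: heading=207.1°, groundspeed=221.2 kt
Leg 2: heading=212.5°, groundspeed=225.6 kt
Leg 3: heading=122.1°, groundspeed=156.9 kt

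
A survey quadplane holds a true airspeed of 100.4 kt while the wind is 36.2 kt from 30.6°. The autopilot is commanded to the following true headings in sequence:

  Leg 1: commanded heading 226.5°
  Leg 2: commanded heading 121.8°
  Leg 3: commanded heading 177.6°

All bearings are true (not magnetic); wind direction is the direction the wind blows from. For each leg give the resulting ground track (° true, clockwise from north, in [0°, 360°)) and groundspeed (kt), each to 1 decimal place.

Leg 1: track=222.3°, groundspeed=135.6 kt
Leg 2: track=141.5°, groundspeed=107.4 kt
Leg 3: track=186.2°, groundspeed=132.2 kt

Leg 1: heading 226.5°; drift -4.2° → track 222.3°, groundspeed 135.6 kt
Leg 2: heading 121.8°; drift +19.7° → track 141.5°, groundspeed 107.4 kt
Leg 3: heading 177.6°; drift +8.6° → track 186.2°, groundspeed 132.2 kt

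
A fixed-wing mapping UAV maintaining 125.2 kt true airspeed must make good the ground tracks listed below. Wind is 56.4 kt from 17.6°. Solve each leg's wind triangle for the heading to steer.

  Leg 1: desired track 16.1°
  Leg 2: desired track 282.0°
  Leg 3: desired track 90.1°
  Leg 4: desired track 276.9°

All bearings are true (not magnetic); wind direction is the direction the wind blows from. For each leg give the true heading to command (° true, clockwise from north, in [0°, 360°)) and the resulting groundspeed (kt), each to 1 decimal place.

Leg 1: desired track 16.1°; wind correction +0.7° → command heading 16.8°, groundspeed 68.8 kt
Leg 2: desired track 282.0°; wind correction +26.6° → command heading 308.6°, groundspeed 117.4 kt
Leg 3: desired track 90.1°; wind correction -25.4° → command heading 64.7°, groundspeed 96.1 kt
Leg 4: desired track 276.9°; wind correction +26.3° → command heading 303.2°, groundspeed 122.7 kt

Leg 1: heading=16.8°, groundspeed=68.8 kt
Leg 2: heading=308.6°, groundspeed=117.4 kt
Leg 3: heading=64.7°, groundspeed=96.1 kt
Leg 4: heading=303.2°, groundspeed=122.7 kt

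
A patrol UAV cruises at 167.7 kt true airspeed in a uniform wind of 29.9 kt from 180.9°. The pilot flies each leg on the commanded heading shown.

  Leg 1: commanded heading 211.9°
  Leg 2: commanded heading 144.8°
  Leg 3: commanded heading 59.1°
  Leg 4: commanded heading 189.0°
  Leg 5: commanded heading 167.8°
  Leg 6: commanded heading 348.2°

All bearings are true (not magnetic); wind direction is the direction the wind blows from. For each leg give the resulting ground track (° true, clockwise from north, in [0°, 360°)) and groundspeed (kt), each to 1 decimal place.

Leg 1: heading 211.9°; drift +6.2° → track 218.1°, groundspeed 142.9 kt
Leg 2: heading 144.8°; drift -7.0° → track 137.8°, groundspeed 144.6 kt
Leg 3: heading 59.1°; drift -7.9° → track 51.2°, groundspeed 185.2 kt
Leg 4: heading 189.0°; drift +1.7° → track 190.7°, groundspeed 138.2 kt
Leg 5: heading 167.8°; drift -2.8° → track 165.0°, groundspeed 138.7 kt
Leg 6: heading 348.2°; drift +1.9° → track 350.1°, groundspeed 197.0 kt

Leg 1: track=218.1°, groundspeed=142.9 kt
Leg 2: track=137.8°, groundspeed=144.6 kt
Leg 3: track=51.2°, groundspeed=185.2 kt
Leg 4: track=190.7°, groundspeed=138.2 kt
Leg 5: track=165.0°, groundspeed=138.7 kt
Leg 6: track=350.1°, groundspeed=197.0 kt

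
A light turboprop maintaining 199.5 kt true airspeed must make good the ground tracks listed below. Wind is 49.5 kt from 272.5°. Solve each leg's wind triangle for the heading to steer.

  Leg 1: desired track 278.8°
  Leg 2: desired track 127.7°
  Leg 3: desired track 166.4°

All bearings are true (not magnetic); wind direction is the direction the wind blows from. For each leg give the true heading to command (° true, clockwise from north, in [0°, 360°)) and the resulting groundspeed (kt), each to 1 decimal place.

Leg 1: heading=277.2°, groundspeed=150.2 kt
Leg 2: heading=135.9°, groundspeed=237.9 kt
Leg 3: heading=180.2°, groundspeed=207.5 kt

Leg 1: desired track 278.8°; wind correction -1.6° → command heading 277.2°, groundspeed 150.2 kt
Leg 2: desired track 127.7°; wind correction +8.2° → command heading 135.9°, groundspeed 237.9 kt
Leg 3: desired track 166.4°; wind correction +13.8° → command heading 180.2°, groundspeed 207.5 kt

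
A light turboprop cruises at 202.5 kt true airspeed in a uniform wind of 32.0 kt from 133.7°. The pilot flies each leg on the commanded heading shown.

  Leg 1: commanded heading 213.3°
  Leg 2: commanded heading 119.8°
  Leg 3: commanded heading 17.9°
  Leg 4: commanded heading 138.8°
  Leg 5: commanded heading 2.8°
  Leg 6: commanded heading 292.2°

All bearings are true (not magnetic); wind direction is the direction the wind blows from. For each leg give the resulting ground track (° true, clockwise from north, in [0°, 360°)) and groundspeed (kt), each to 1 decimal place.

Leg 1: heading 213.3°; drift +9.1° → track 222.4°, groundspeed 199.2 kt
Leg 2: heading 119.8°; drift -2.6° → track 117.2°, groundspeed 171.6 kt
Leg 3: heading 17.9°; drift -7.6° → track 10.3°, groundspeed 218.3 kt
Leg 4: heading 138.8°; drift +1.0° → track 139.8°, groundspeed 170.7 kt
Leg 5: heading 2.8°; drift -6.2° → track 356.6°, groundspeed 224.8 kt
Leg 6: heading 292.2°; drift +2.9° → track 295.1°, groundspeed 232.6 kt

Leg 1: track=222.4°, groundspeed=199.2 kt
Leg 2: track=117.2°, groundspeed=171.6 kt
Leg 3: track=10.3°, groundspeed=218.3 kt
Leg 4: track=139.8°, groundspeed=170.7 kt
Leg 5: track=356.6°, groundspeed=224.8 kt
Leg 6: track=295.1°, groundspeed=232.6 kt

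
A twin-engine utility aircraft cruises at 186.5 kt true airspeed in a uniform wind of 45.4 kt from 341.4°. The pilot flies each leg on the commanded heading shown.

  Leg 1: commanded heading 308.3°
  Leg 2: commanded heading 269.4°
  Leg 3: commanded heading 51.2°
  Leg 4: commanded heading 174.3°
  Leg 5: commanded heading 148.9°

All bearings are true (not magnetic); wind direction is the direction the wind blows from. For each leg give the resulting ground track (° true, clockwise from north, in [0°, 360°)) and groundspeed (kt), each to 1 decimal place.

Leg 1: heading 308.3°; drift -9.5° → track 298.8°, groundspeed 150.5 kt
Leg 2: heading 269.4°; drift -14.1° → track 255.3°, groundspeed 177.8 kt
Leg 3: heading 51.2°; drift +14.0° → track 65.2°, groundspeed 176.1 kt
Leg 4: heading 174.3°; drift -2.5° → track 171.8°, groundspeed 231.0 kt
Leg 5: heading 148.9°; drift +2.4° → track 151.3°, groundspeed 231.0 kt

Leg 1: track=298.8°, groundspeed=150.5 kt
Leg 2: track=255.3°, groundspeed=177.8 kt
Leg 3: track=65.2°, groundspeed=176.1 kt
Leg 4: track=171.8°, groundspeed=231.0 kt
Leg 5: track=151.3°, groundspeed=231.0 kt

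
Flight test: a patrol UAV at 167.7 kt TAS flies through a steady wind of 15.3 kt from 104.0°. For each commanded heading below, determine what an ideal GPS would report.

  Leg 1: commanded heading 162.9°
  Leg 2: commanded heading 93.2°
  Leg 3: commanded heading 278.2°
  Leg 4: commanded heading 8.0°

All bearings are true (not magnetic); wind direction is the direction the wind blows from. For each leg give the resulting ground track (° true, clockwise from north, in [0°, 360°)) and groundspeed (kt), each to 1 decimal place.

Leg 1: track=167.6°, groundspeed=160.3 kt
Leg 2: track=92.1°, groundspeed=152.7 kt
Leg 3: track=278.7°, groundspeed=182.9 kt
Leg 4: track=2.9°, groundspeed=170.0 kt

Leg 1: heading 162.9°; drift +4.7° → track 167.6°, groundspeed 160.3 kt
Leg 2: heading 93.2°; drift -1.1° → track 92.1°, groundspeed 152.7 kt
Leg 3: heading 278.2°; drift +0.5° → track 278.7°, groundspeed 182.9 kt
Leg 4: heading 8.0°; drift -5.1° → track 2.9°, groundspeed 170.0 kt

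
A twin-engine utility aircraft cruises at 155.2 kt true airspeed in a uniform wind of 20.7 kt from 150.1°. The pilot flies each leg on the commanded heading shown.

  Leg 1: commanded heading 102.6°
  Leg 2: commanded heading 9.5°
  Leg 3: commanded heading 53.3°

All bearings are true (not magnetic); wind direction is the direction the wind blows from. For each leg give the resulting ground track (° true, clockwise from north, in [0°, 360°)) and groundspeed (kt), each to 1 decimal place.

Leg 1: heading 102.6°; drift -6.2° → track 96.4°, groundspeed 142.0 kt
Leg 2: heading 9.5°; drift -4.4° → track 5.1°, groundspeed 171.7 kt
Leg 3: heading 53.3°; drift -7.4° → track 45.9°, groundspeed 159.0 kt

Leg 1: track=96.4°, groundspeed=142.0 kt
Leg 2: track=5.1°, groundspeed=171.7 kt
Leg 3: track=45.9°, groundspeed=159.0 kt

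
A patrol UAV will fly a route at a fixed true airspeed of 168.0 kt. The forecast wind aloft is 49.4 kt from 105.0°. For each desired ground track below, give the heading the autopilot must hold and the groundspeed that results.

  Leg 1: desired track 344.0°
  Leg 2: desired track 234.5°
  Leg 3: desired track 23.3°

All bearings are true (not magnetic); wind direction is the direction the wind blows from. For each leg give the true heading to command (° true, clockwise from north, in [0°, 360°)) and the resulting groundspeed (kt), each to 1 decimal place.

Leg 1: desired track 344.0°; wind correction +14.6° → command heading 358.6°, groundspeed 188.0 kt
Leg 2: desired track 234.5°; wind correction -13.1° → command heading 221.4°, groundspeed 195.0 kt
Leg 3: desired track 23.3°; wind correction +16.9° → command heading 40.2°, groundspeed 153.6 kt

Leg 1: heading=358.6°, groundspeed=188.0 kt
Leg 2: heading=221.4°, groundspeed=195.0 kt
Leg 3: heading=40.2°, groundspeed=153.6 kt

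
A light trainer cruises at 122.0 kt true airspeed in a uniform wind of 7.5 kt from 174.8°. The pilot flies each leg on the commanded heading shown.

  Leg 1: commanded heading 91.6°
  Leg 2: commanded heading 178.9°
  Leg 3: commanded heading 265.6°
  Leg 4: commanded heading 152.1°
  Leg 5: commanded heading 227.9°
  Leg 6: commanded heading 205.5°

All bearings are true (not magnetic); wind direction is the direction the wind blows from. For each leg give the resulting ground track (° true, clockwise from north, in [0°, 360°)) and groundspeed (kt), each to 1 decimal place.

Leg 1: track=88.1°, groundspeed=121.3 kt
Leg 2: track=179.2°, groundspeed=114.5 kt
Leg 3: track=269.1°, groundspeed=122.3 kt
Leg 4: track=150.7°, groundspeed=115.1 kt
Leg 5: track=230.8°, groundspeed=117.6 kt
Leg 6: track=207.4°, groundspeed=115.6 kt

Leg 1: heading 91.6°; drift -3.5° → track 88.1°, groundspeed 121.3 kt
Leg 2: heading 178.9°; drift +0.3° → track 179.2°, groundspeed 114.5 kt
Leg 3: heading 265.6°; drift +3.5° → track 269.1°, groundspeed 122.3 kt
Leg 4: heading 152.1°; drift -1.4° → track 150.7°, groundspeed 115.1 kt
Leg 5: heading 227.9°; drift +2.9° → track 230.8°, groundspeed 117.6 kt
Leg 6: heading 205.5°; drift +1.9° → track 207.4°, groundspeed 115.6 kt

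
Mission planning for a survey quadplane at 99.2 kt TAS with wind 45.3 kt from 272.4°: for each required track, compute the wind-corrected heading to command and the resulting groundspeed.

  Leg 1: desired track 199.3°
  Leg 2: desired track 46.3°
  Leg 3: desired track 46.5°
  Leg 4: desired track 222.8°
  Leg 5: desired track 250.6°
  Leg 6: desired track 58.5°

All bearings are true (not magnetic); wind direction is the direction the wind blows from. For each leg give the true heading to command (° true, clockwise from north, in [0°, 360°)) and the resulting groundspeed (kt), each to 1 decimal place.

Leg 1: desired track 199.3°; wind correction +25.9° → command heading 225.2°, groundspeed 76.1 kt
Leg 2: desired track 46.3°; wind correction -19.2° → command heading 27.1°, groundspeed 125.1 kt
Leg 3: desired track 46.5°; wind correction -19.1° → command heading 27.4°, groundspeed 125.2 kt
Leg 4: desired track 222.8°; wind correction +20.4° → command heading 243.2°, groundspeed 63.6 kt
Leg 5: desired track 250.6°; wind correction +9.8° → command heading 260.4°, groundspeed 55.7 kt
Leg 6: desired track 58.5°; wind correction -14.8° → command heading 43.7°, groundspeed 133.5 kt

Leg 1: heading=225.2°, groundspeed=76.1 kt
Leg 2: heading=27.1°, groundspeed=125.1 kt
Leg 3: heading=27.4°, groundspeed=125.2 kt
Leg 4: heading=243.2°, groundspeed=63.6 kt
Leg 5: heading=260.4°, groundspeed=55.7 kt
Leg 6: heading=43.7°, groundspeed=133.5 kt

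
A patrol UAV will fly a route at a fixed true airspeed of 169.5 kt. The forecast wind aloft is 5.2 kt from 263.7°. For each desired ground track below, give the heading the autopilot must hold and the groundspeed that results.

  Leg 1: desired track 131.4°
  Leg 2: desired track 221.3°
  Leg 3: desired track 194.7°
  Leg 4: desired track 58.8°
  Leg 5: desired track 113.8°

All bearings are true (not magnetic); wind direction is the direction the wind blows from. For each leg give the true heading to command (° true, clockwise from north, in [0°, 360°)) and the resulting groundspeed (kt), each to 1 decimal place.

Leg 1: desired track 131.4°; wind correction +1.3° → command heading 132.7°, groundspeed 173.0 kt
Leg 2: desired track 221.3°; wind correction +1.2° → command heading 222.5°, groundspeed 165.6 kt
Leg 3: desired track 194.7°; wind correction +1.6° → command heading 196.3°, groundspeed 167.6 kt
Leg 4: desired track 58.8°; wind correction -0.7° → command heading 58.1°, groundspeed 174.2 kt
Leg 5: desired track 113.8°; wind correction +0.9° → command heading 114.7°, groundspeed 174.0 kt

Leg 1: heading=132.7°, groundspeed=173.0 kt
Leg 2: heading=222.5°, groundspeed=165.6 kt
Leg 3: heading=196.3°, groundspeed=167.6 kt
Leg 4: heading=58.1°, groundspeed=174.2 kt
Leg 5: heading=114.7°, groundspeed=174.0 kt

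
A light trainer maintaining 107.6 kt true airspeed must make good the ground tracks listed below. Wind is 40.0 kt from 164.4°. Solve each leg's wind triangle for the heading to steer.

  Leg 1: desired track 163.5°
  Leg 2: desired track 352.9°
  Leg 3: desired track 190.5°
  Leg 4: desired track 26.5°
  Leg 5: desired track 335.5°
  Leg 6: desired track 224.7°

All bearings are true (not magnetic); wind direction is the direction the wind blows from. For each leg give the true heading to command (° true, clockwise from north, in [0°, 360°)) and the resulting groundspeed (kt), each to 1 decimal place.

Leg 1: desired track 163.5°; wind correction +0.3° → command heading 163.8°, groundspeed 67.6 kt
Leg 2: desired track 352.9°; wind correction +3.1° → command heading 356.0°, groundspeed 147.0 kt
Leg 3: desired track 190.5°; wind correction -9.4° → command heading 181.1°, groundspeed 70.2 kt
Leg 4: desired track 26.5°; wind correction +14.4° → command heading 40.9°, groundspeed 133.9 kt
Leg 5: desired track 335.5°; wind correction -3.3° → command heading 332.2°, groundspeed 146.9 kt
Leg 6: desired track 224.7°; wind correction -18.8° → command heading 205.9°, groundspeed 82.0 kt

Leg 1: heading=163.8°, groundspeed=67.6 kt
Leg 2: heading=356.0°, groundspeed=147.0 kt
Leg 3: heading=181.1°, groundspeed=70.2 kt
Leg 4: heading=40.9°, groundspeed=133.9 kt
Leg 5: heading=332.2°, groundspeed=146.9 kt
Leg 6: heading=205.9°, groundspeed=82.0 kt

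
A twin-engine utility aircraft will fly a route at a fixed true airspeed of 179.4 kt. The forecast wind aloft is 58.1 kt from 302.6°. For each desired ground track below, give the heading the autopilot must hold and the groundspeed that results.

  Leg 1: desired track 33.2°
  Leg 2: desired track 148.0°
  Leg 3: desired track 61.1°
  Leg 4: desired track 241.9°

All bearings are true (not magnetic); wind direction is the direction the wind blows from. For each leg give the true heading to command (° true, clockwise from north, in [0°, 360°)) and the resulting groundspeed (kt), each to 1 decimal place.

Leg 1: heading=14.3°, groundspeed=170.3 kt
Leg 2: heading=156.0°, groundspeed=230.1 kt
Leg 3: heading=44.6°, groundspeed=199.7 kt
Leg 4: heading=258.3°, groundspeed=143.7 kt

Leg 1: desired track 33.2°; wind correction -18.9° → command heading 14.3°, groundspeed 170.3 kt
Leg 2: desired track 148.0°; wind correction +8.0° → command heading 156.0°, groundspeed 230.1 kt
Leg 3: desired track 61.1°; wind correction -16.5° → command heading 44.6°, groundspeed 199.7 kt
Leg 4: desired track 241.9°; wind correction +16.4° → command heading 258.3°, groundspeed 143.7 kt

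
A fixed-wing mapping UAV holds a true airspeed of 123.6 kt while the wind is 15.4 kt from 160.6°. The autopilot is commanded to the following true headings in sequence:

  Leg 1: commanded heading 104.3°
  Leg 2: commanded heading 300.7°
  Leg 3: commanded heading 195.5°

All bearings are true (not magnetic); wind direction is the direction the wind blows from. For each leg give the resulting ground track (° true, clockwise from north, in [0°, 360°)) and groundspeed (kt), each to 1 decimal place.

Leg 1: heading 104.3°; drift -6.4° → track 97.9°, groundspeed 115.8 kt
Leg 2: heading 300.7°; drift +4.2° → track 304.9°, groundspeed 135.8 kt
Leg 3: heading 195.5°; drift +4.5° → track 200.0°, groundspeed 111.3 kt

Leg 1: track=97.9°, groundspeed=115.8 kt
Leg 2: track=304.9°, groundspeed=135.8 kt
Leg 3: track=200.0°, groundspeed=111.3 kt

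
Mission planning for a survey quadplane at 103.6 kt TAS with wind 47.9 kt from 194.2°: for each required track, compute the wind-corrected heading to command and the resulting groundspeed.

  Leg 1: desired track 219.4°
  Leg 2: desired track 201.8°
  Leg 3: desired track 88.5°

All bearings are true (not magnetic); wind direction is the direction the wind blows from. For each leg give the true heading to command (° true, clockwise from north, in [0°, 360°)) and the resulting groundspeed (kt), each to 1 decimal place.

Leg 1: heading=208.0°, groundspeed=58.2 kt
Leg 2: heading=198.3°, groundspeed=55.9 kt
Leg 3: heading=114.9°, groundspeed=105.7 kt

Leg 1: desired track 219.4°; wind correction -11.4° → command heading 208.0°, groundspeed 58.2 kt
Leg 2: desired track 201.8°; wind correction -3.5° → command heading 198.3°, groundspeed 55.9 kt
Leg 3: desired track 88.5°; wind correction +26.4° → command heading 114.9°, groundspeed 105.7 kt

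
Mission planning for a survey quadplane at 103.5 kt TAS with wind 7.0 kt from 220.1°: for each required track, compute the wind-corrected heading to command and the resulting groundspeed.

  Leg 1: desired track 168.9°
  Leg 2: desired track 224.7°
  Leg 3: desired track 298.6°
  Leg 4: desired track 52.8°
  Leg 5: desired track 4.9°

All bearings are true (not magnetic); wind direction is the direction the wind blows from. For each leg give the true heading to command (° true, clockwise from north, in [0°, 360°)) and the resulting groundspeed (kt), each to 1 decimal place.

Leg 1: heading=171.9°, groundspeed=99.0 kt
Leg 2: heading=224.4°, groundspeed=96.5 kt
Leg 3: heading=294.8°, groundspeed=101.9 kt
Leg 4: heading=53.7°, groundspeed=110.3 kt
Leg 5: heading=2.7°, groundspeed=109.1 kt

Leg 1: desired track 168.9°; wind correction +3.0° → command heading 171.9°, groundspeed 99.0 kt
Leg 2: desired track 224.7°; wind correction -0.3° → command heading 224.4°, groundspeed 96.5 kt
Leg 3: desired track 298.6°; wind correction -3.8° → command heading 294.8°, groundspeed 101.9 kt
Leg 4: desired track 52.8°; wind correction +0.9° → command heading 53.7°, groundspeed 110.3 kt
Leg 5: desired track 4.9°; wind correction -2.2° → command heading 2.7°, groundspeed 109.1 kt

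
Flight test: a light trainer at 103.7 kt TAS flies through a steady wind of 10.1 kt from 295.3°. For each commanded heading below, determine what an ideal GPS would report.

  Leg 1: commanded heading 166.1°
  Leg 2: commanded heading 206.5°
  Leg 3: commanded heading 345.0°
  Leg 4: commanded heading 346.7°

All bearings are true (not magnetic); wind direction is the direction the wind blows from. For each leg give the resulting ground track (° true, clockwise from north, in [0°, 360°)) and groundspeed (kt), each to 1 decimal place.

Leg 1: heading 166.1°; drift -4.1° → track 162.0°, groundspeed 110.4 kt
Leg 2: heading 206.5°; drift -5.6° → track 200.9°, groundspeed 104.0 kt
Leg 3: heading 345.0°; drift +4.5° → track 349.5°, groundspeed 97.5 kt
Leg 4: heading 346.7°; drift +4.6° → track 351.3°, groundspeed 97.7 kt

Leg 1: track=162.0°, groundspeed=110.4 kt
Leg 2: track=200.9°, groundspeed=104.0 kt
Leg 3: track=349.5°, groundspeed=97.5 kt
Leg 4: track=351.3°, groundspeed=97.7 kt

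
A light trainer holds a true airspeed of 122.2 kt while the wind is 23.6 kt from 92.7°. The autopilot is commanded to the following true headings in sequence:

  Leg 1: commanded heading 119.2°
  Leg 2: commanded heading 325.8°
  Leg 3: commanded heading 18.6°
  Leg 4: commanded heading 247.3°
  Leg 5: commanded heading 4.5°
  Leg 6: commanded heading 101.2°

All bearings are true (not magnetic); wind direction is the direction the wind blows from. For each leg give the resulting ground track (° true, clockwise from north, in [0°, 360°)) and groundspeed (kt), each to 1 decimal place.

Leg 1: heading 119.2°; drift +5.9° → track 125.1°, groundspeed 101.6 kt
Leg 2: heading 325.8°; drift -7.9° → track 317.9°, groundspeed 137.7 kt
Leg 3: heading 18.6°; drift -11.1° → track 7.5°, groundspeed 117.9 kt
Leg 4: heading 247.3°; drift +4.0° → track 251.3°, groundspeed 143.9 kt
Leg 5: heading 4.5°; drift -11.0° → track 353.5°, groundspeed 123.7 kt
Leg 6: heading 101.2°; drift +2.0° → track 103.2°, groundspeed 98.9 kt

Leg 1: track=125.1°, groundspeed=101.6 kt
Leg 2: track=317.9°, groundspeed=137.7 kt
Leg 3: track=7.5°, groundspeed=117.9 kt
Leg 4: track=251.3°, groundspeed=143.9 kt
Leg 5: track=353.5°, groundspeed=123.7 kt
Leg 6: track=103.2°, groundspeed=98.9 kt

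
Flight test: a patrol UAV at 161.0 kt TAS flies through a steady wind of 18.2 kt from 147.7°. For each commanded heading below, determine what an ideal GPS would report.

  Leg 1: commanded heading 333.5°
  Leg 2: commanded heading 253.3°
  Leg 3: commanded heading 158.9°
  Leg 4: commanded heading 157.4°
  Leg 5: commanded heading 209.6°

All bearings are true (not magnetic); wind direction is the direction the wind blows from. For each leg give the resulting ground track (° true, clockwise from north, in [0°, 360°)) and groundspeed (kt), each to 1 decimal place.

Leg 1: track=332.9°, groundspeed=179.1 kt
Leg 2: track=259.3°, groundspeed=166.8 kt
Leg 3: track=160.3°, groundspeed=143.2 kt
Leg 4: track=158.6°, groundspeed=143.1 kt
Leg 5: track=215.6°, groundspeed=153.3 kt

Leg 1: heading 333.5°; drift -0.6° → track 332.9°, groundspeed 179.1 kt
Leg 2: heading 253.3°; drift +6.0° → track 259.3°, groundspeed 166.8 kt
Leg 3: heading 158.9°; drift +1.4° → track 160.3°, groundspeed 143.2 kt
Leg 4: heading 157.4°; drift +1.2° → track 158.6°, groundspeed 143.1 kt
Leg 5: heading 209.6°; drift +6.0° → track 215.6°, groundspeed 153.3 kt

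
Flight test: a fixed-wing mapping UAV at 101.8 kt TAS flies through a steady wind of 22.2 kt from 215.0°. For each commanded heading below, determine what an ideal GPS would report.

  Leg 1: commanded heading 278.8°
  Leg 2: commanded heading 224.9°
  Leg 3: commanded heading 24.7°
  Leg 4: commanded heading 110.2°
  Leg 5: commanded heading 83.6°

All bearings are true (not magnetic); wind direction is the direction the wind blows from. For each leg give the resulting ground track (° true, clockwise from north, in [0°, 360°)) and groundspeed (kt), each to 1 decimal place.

Leg 1: track=291.0°, groundspeed=94.1 kt
Leg 2: track=227.6°, groundspeed=80.0 kt
Leg 3: track=26.5°, groundspeed=123.7 kt
Leg 4: track=98.9°, groundspeed=109.6 kt
Leg 5: track=75.5°, groundspeed=117.7 kt

Leg 1: heading 278.8°; drift +12.2° → track 291.0°, groundspeed 94.1 kt
Leg 2: heading 224.9°; drift +2.7° → track 227.6°, groundspeed 80.0 kt
Leg 3: heading 24.7°; drift +1.8° → track 26.5°, groundspeed 123.7 kt
Leg 4: heading 110.2°; drift -11.3° → track 98.9°, groundspeed 109.6 kt
Leg 5: heading 83.6°; drift -8.1° → track 75.5°, groundspeed 117.7 kt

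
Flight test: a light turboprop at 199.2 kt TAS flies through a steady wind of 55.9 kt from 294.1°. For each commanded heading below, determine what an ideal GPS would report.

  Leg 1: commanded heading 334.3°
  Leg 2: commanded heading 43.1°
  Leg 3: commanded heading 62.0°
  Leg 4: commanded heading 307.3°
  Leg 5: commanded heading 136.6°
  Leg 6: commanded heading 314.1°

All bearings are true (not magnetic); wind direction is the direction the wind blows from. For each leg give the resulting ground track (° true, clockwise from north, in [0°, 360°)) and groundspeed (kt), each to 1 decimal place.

Leg 1: track=347.3°, groundspeed=160.6 kt
Leg 2: track=56.8°, groundspeed=223.7 kt
Leg 3: track=72.7°, groundspeed=237.7 kt
Leg 4: track=312.3°, groundspeed=145.3 kt
Leg 5: track=131.7°, groundspeed=251.8 kt
Leg 6: track=321.5°, groundspeed=147.9 kt

Leg 1: heading 334.3°; drift +13.0° → track 347.3°, groundspeed 160.6 kt
Leg 2: heading 43.1°; drift +13.7° → track 56.8°, groundspeed 223.7 kt
Leg 3: heading 62.0°; drift +10.7° → track 72.7°, groundspeed 237.7 kt
Leg 4: heading 307.3°; drift +5.0° → track 312.3°, groundspeed 145.3 kt
Leg 5: heading 136.6°; drift -4.9° → track 131.7°, groundspeed 251.8 kt
Leg 6: heading 314.1°; drift +7.4° → track 321.5°, groundspeed 147.9 kt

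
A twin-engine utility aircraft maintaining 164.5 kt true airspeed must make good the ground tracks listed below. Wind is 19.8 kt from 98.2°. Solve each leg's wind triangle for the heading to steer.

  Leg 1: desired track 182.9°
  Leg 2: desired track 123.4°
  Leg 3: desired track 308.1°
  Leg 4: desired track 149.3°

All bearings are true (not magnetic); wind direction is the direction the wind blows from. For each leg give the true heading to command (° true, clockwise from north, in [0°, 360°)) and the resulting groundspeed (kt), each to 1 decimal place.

Leg 1: desired track 182.9°; wind correction -6.9° → command heading 176.0°, groundspeed 161.5 kt
Leg 2: desired track 123.4°; wind correction -2.9° → command heading 120.5°, groundspeed 146.4 kt
Leg 3: desired track 308.1°; wind correction +3.4° → command heading 311.5°, groundspeed 181.4 kt
Leg 4: desired track 149.3°; wind correction -5.4° → command heading 143.9°, groundspeed 151.3 kt

Leg 1: heading=176.0°, groundspeed=161.5 kt
Leg 2: heading=120.5°, groundspeed=146.4 kt
Leg 3: heading=311.5°, groundspeed=181.4 kt
Leg 4: heading=143.9°, groundspeed=151.3 kt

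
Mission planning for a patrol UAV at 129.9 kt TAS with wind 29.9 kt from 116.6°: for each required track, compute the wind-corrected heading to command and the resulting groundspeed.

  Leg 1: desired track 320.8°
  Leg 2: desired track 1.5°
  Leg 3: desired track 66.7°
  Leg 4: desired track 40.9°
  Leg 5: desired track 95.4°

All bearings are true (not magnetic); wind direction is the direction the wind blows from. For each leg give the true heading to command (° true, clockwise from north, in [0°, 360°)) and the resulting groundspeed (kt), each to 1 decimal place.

Leg 1: heading=326.2°, groundspeed=156.6 kt
Leg 2: heading=13.5°, groundspeed=139.7 kt
Leg 3: heading=76.8°, groundspeed=108.6 kt
Leg 4: heading=53.8°, groundspeed=119.2 kt
Leg 5: heading=100.2°, groundspeed=101.6 kt

Leg 1: desired track 320.8°; wind correction +5.4° → command heading 326.2°, groundspeed 156.6 kt
Leg 2: desired track 1.5°; wind correction +12.0° → command heading 13.5°, groundspeed 139.7 kt
Leg 3: desired track 66.7°; wind correction +10.1° → command heading 76.8°, groundspeed 108.6 kt
Leg 4: desired track 40.9°; wind correction +12.9° → command heading 53.8°, groundspeed 119.2 kt
Leg 5: desired track 95.4°; wind correction +4.8° → command heading 100.2°, groundspeed 101.6 kt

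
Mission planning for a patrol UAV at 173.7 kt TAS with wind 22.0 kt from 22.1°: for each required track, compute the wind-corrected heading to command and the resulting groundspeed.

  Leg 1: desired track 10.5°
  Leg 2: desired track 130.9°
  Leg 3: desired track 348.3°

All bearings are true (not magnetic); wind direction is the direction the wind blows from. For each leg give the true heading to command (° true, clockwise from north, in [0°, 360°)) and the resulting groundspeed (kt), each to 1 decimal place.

Leg 1: desired track 10.5°; wind correction +1.5° → command heading 12.0°, groundspeed 152.1 kt
Leg 2: desired track 130.9°; wind correction -6.9° → command heading 124.0°, groundspeed 179.5 kt
Leg 3: desired track 348.3°; wind correction +4.0° → command heading 352.3°, groundspeed 155.0 kt

Leg 1: heading=12.0°, groundspeed=152.1 kt
Leg 2: heading=124.0°, groundspeed=179.5 kt
Leg 3: heading=352.3°, groundspeed=155.0 kt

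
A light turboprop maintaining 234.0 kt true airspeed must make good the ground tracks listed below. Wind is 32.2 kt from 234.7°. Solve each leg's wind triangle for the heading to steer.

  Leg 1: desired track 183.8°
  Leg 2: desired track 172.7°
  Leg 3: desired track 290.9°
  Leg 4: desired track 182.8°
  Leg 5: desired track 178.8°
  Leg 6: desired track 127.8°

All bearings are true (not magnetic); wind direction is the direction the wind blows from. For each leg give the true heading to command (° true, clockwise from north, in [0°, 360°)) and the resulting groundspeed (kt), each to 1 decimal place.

Leg 1: heading=189.9°, groundspeed=212.4 kt
Leg 2: heading=179.7°, groundspeed=217.1 kt
Leg 3: heading=284.3°, groundspeed=214.6 kt
Leg 4: heading=189.0°, groundspeed=212.8 kt
Leg 5: heading=185.3°, groundspeed=214.4 kt
Leg 6: heading=135.4°, groundspeed=241.3 kt

Leg 1: desired track 183.8°; wind correction +6.1° → command heading 189.9°, groundspeed 212.4 kt
Leg 2: desired track 172.7°; wind correction +7.0° → command heading 179.7°, groundspeed 217.1 kt
Leg 3: desired track 290.9°; wind correction -6.6° → command heading 284.3°, groundspeed 214.6 kt
Leg 4: desired track 182.8°; wind correction +6.2° → command heading 189.0°, groundspeed 212.8 kt
Leg 5: desired track 178.8°; wind correction +6.5° → command heading 185.3°, groundspeed 214.4 kt
Leg 6: desired track 127.8°; wind correction +7.6° → command heading 135.4°, groundspeed 241.3 kt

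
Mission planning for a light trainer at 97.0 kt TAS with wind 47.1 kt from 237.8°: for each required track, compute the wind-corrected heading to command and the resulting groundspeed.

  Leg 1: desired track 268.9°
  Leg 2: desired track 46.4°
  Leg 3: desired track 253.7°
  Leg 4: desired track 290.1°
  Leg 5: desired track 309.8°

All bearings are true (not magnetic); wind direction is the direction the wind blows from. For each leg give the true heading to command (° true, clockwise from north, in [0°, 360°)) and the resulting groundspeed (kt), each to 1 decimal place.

Leg 1: desired track 268.9°; wind correction -14.5° → command heading 254.4°, groundspeed 53.6 kt
Leg 2: desired track 46.4°; wind correction -5.5° → command heading 40.9°, groundspeed 142.7 kt
Leg 3: desired track 253.7°; wind correction -7.6° → command heading 246.1°, groundspeed 50.8 kt
Leg 4: desired track 290.1°; wind correction -22.6° → command heading 267.5°, groundspeed 60.8 kt
Leg 5: desired track 309.8°; wind correction -27.5° → command heading 282.3°, groundspeed 71.5 kt

Leg 1: heading=254.4°, groundspeed=53.6 kt
Leg 2: heading=40.9°, groundspeed=142.7 kt
Leg 3: heading=246.1°, groundspeed=50.8 kt
Leg 4: heading=267.5°, groundspeed=60.8 kt
Leg 5: heading=282.3°, groundspeed=71.5 kt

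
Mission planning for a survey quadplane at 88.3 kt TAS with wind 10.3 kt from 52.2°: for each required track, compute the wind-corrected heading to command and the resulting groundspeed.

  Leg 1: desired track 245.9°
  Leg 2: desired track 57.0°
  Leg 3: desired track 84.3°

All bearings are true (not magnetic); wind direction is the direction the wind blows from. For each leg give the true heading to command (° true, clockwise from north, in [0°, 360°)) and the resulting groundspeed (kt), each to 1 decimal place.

Leg 1: desired track 245.9°; wind correction +1.6° → command heading 247.5°, groundspeed 98.3 kt
Leg 2: desired track 57.0°; wind correction -0.6° → command heading 56.4°, groundspeed 78.0 kt
Leg 3: desired track 84.3°; wind correction -3.6° → command heading 80.7°, groundspeed 79.4 kt

Leg 1: heading=247.5°, groundspeed=98.3 kt
Leg 2: heading=56.4°, groundspeed=78.0 kt
Leg 3: heading=80.7°, groundspeed=79.4 kt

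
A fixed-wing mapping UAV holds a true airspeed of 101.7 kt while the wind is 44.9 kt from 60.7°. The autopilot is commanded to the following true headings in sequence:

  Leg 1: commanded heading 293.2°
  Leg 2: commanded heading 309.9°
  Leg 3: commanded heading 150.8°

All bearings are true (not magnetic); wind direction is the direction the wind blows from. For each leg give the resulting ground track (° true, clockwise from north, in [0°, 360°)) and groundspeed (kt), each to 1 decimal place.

Leg 1: heading 293.2°; drift -15.4° → track 277.8°, groundspeed 133.9 kt
Leg 2: heading 309.9°; drift -19.6° → track 290.3°, groundspeed 124.9 kt
Leg 3: heading 150.8°; drift +23.8° → track 174.6°, groundspeed 111.2 kt

Leg 1: track=277.8°, groundspeed=133.9 kt
Leg 2: track=290.3°, groundspeed=124.9 kt
Leg 3: track=174.6°, groundspeed=111.2 kt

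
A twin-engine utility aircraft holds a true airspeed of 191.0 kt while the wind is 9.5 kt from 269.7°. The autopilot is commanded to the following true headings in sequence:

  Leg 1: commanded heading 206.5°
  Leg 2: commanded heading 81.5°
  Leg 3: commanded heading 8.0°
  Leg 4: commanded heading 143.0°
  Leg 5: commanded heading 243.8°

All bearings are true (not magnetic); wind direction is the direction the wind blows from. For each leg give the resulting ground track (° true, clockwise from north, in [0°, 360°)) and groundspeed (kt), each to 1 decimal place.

Leg 1: track=203.9°, groundspeed=186.9 kt
Leg 2: track=81.9°, groundspeed=200.4 kt
Leg 3: track=10.8°, groundspeed=192.6 kt
Leg 4: track=140.8°, groundspeed=196.8 kt
Leg 5: track=242.5°, groundspeed=182.5 kt

Leg 1: heading 206.5°; drift -2.6° → track 203.9°, groundspeed 186.9 kt
Leg 2: heading 81.5°; drift +0.4° → track 81.9°, groundspeed 200.4 kt
Leg 3: heading 8.0°; drift +2.8° → track 10.8°, groundspeed 192.6 kt
Leg 4: heading 143.0°; drift -2.2° → track 140.8°, groundspeed 196.8 kt
Leg 5: heading 243.8°; drift -1.3° → track 242.5°, groundspeed 182.5 kt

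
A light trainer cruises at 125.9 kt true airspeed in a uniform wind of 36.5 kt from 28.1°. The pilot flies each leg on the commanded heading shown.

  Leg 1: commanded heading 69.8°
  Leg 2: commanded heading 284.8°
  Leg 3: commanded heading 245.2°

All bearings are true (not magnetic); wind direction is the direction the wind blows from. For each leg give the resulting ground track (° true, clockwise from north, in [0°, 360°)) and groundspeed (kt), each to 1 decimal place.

Leg 1: heading 69.8°; drift +13.8° → track 83.6°, groundspeed 101.6 kt
Leg 2: heading 284.8°; drift -14.8° → track 270.0°, groundspeed 138.9 kt
Leg 3: heading 245.2°; drift -8.1° → track 237.1°, groundspeed 156.6 kt

Leg 1: track=83.6°, groundspeed=101.6 kt
Leg 2: track=270.0°, groundspeed=138.9 kt
Leg 3: track=237.1°, groundspeed=156.6 kt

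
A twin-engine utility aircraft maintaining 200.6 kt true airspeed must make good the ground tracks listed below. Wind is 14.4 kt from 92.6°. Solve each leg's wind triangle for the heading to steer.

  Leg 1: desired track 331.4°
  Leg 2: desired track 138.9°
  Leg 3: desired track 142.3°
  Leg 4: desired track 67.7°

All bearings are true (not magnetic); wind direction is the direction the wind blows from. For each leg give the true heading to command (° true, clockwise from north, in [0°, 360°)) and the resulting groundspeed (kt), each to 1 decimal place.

Leg 1: desired track 331.4°; wind correction +3.5° → command heading 334.9°, groundspeed 207.7 kt
Leg 2: desired track 138.9°; wind correction -3.0° → command heading 135.9°, groundspeed 190.4 kt
Leg 3: desired track 142.3°; wind correction -3.1° → command heading 139.2°, groundspeed 191.0 kt
Leg 4: desired track 67.7°; wind correction +1.7° → command heading 69.4°, groundspeed 187.4 kt

Leg 1: heading=334.9°, groundspeed=207.7 kt
Leg 2: heading=135.9°, groundspeed=190.4 kt
Leg 3: heading=139.2°, groundspeed=191.0 kt
Leg 4: heading=69.4°, groundspeed=187.4 kt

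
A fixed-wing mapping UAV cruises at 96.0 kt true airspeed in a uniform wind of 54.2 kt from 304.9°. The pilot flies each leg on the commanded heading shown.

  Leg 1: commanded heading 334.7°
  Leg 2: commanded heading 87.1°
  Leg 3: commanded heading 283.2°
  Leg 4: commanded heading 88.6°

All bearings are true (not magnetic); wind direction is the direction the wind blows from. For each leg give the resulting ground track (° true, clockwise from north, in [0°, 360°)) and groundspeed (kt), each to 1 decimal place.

Leg 1: track=3.5°, groundspeed=55.9 kt
Leg 2: track=100.6°, groundspeed=142.7 kt
Leg 3: track=259.5°, groundspeed=49.8 kt
Leg 4: track=101.5°, groundspeed=143.3 kt

Leg 1: heading 334.7°; drift +28.8° → track 3.5°, groundspeed 55.9 kt
Leg 2: heading 87.1°; drift +13.5° → track 100.6°, groundspeed 142.7 kt
Leg 3: heading 283.2°; drift -23.7° → track 259.5°, groundspeed 49.8 kt
Leg 4: heading 88.6°; drift +12.9° → track 101.5°, groundspeed 143.3 kt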